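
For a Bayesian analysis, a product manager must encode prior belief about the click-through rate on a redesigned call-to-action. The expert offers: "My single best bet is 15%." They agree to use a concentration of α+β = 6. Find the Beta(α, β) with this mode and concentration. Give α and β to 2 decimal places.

For α,β > 1 the Beta mode is (α−1)/(α+β−2). With α+β = 6, the mode is (α−1)/4.
Set (α−1)/4 = 0.15 → α = 1 + 0.15·4 = 1.60.
β = 6 − α = 4.40.

α = 1.60, β = 4.40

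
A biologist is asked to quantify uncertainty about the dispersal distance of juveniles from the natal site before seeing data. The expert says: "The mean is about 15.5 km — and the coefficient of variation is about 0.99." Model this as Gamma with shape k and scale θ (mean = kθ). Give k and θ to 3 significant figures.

k ≈ 1.02, θ ≈ 15.2

For Gamma(k, scale θ): mean = kθ, variance = kθ², so CV = 1/√k.
CV = 0.99, hence k = 1/CV² = 1.02.
Then θ = mean/k = 15.5/1.02 = 15.2.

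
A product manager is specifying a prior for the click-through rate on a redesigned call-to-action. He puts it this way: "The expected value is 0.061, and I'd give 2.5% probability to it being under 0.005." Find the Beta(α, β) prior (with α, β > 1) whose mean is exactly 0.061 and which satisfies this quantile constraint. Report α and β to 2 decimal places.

α ≈ 1.56, β ≈ 24.03

With mean 0.061 fixed, write α = 0.061s, β = 0.939s where s = α+β.
Need P(θ < 0.005) = 0.025 under Beta(0.061s, 0.939s). Normal approximation: (q−m)/√(m(1−m)/s) ≈ z_{0.025} = -1.96, so s ≈ 0.061·0.939·(-1.96)²/(0.005−0.061)² = 70.2.
At s = 70.2: P(θ<0.005) ≈ 0.000. Adjusting to match 0.025 gives s ≈ 25.60.
So α = 0.061·25.60 ≈ 1.56, β = 0.939·25.60 ≈ 24.03.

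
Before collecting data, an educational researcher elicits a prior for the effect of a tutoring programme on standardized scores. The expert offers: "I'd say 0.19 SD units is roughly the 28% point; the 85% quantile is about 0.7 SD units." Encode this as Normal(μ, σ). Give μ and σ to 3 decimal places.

μ = 0.374, σ = 0.315

The p-quantile of Normal(μ,σ) is μ + z_p·σ, with z_{0.28} = -0.5828 and z_{0.85} = 1.036.
Eliminate σ: μ = (z₂·x₁ − z₁·x₂)/(z₂ − z₁) = (1.036·0.19 − (-0.5828)·0.7)/1.619 = 0.374.
Then σ = (x₂ − x₁)/(z₂ − z₁) = (0.7 − 0.19)/1.619 = 0.315.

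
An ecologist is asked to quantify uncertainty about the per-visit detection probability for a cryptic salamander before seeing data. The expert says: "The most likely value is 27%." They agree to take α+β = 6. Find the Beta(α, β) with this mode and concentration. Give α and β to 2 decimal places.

α = 2.08, β = 3.92

For α,β > 1 the Beta mode is (α−1)/(α+β−2). With α+β = 6, the mode is (α−1)/4.
Set (α−1)/4 = 0.27 → α = 1 + 0.27·4 = 2.08.
β = 6 − α = 3.92.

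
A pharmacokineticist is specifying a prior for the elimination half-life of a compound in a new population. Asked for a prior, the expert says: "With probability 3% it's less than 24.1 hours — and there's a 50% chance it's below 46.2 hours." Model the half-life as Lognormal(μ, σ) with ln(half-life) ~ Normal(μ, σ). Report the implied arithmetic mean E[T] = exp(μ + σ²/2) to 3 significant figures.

E[T] ≈ 49.1 hours

If T ~ Lognormal(μ,σ) then ln T ~ Normal(μ,σ), so the p-quantile of ln T is μ + z_p·σ.
ln(24.1) = 3.182 and ln(46.2) = 3.833; z_{0.03} = -1.881, z_{0.5} = 0.
σ = (3.833 − 3.182)/(0 − (-1.881)) = 0.346.
μ = 3.182 − (-1.881)·0.346 = 3.833.
E[T] = exp(μ + σ²/2) = exp(3.833 + 0.0599) = 49.1 hours.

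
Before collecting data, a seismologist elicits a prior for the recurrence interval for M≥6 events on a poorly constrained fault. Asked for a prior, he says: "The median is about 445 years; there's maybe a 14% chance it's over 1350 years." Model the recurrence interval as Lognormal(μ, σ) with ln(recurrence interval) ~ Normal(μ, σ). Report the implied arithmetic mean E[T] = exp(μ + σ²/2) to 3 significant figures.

E[T] ≈ 754 years

If T ~ Lognormal(μ,σ) then ln T ~ Normal(μ,σ), so the p-quantile of ln T is μ + z_p·σ.
ln(445) = 6.098 and ln(1350) = 7.208; z_{0.5} = 0, z_{0.86} = 1.08.
σ = (7.208 − 6.098)/(1.08 − (0)) = 1.027.
μ = 6.098 − (0)·1.027 = 6.098.
E[T] = exp(μ + σ²/2) = exp(6.098 + 0.5276) = 754 years.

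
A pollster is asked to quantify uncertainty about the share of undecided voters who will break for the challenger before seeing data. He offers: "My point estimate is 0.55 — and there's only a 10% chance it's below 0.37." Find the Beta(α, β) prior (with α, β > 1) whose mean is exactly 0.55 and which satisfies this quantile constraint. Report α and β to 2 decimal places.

With mean 0.55 fixed, write α = 0.55s, β = 0.45s where s = α+β.
Need P(θ < 0.37) = 0.1 under Beta(0.55s, 0.45s). Normal approximation: (q−m)/√(m(1−m)/s) ≈ z_{0.1} = -1.28, so s ≈ 0.55·0.45·(-1.28)²/(0.37−0.55)² = 12.5.
At s = 12.5: P(θ<0.37) ≈ 0.099. Adjusting to match 0.1 gives s ≈ 12.45.
So α = 0.55·12.45 ≈ 6.85, β = 0.45·12.45 ≈ 5.60.

α ≈ 6.85, β ≈ 5.60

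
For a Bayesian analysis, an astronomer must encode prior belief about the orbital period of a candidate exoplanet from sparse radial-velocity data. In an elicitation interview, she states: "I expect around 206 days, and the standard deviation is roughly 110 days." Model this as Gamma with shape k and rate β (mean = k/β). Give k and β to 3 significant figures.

For Gamma(k, rate β): mean = k/β, variance = k/β², so CV = 1/√k.
CV = SD/mean = 110/206 = 0.534, hence k = 1/CV² = 3.51.
Then β = k/mean = 3.51/206 = 0.017.

k ≈ 3.51, β ≈ 0.017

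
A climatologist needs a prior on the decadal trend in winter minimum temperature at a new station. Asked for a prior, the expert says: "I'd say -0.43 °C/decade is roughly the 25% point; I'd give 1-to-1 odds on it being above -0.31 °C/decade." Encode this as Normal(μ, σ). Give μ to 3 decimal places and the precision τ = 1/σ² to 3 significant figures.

The p-quantile of Normal(μ,σ) is μ + z_p·σ, with z_{0.25} = -0.6745 and z_{0.5} = 0.
Eliminate σ: μ = (z₂·x₁ − z₁·x₂)/(z₂ − z₁) = (0·-0.43 − (-0.6745)·-0.31)/0.6745 = -0.310.
Then σ = (x₂ − x₁)/(z₂ − z₁) = (-0.31 − -0.43)/0.6745 = 0.178.
Precision τ = 1/σ² = 1/0.1779² = 31.6.

μ = -0.310, τ = 31.6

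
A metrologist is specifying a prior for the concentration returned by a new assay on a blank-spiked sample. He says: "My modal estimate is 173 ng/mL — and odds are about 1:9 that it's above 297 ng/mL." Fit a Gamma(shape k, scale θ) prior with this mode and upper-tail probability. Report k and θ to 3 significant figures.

k ≈ 7.49, θ ≈ 26.7

Gamma(k,θ) with k>1 has mode (k−1)θ, so θ = 173/(k−1).
Need P(X < 297) = 0.9 with θ tied to k this way. Start at k = 2, θ = 173: P(X<297) ≈ 0.512.
Too low — raise k to concentrate. Iterating converges to k ≈ 7.49.
Then θ = 173/(7.49−1) ≈ 26.7.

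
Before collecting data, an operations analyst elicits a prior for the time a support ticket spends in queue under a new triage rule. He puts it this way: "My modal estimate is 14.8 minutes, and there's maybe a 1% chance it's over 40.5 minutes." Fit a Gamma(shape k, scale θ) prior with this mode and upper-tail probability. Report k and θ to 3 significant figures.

k ≈ 5.54, θ ≈ 3.26

Gamma(k,θ) with k>1 has mode (k−1)θ, so θ = 14.8/(k−1).
Need P(X < 40.5) = 0.99 with θ tied to k this way. Start at k = 2, θ = 14.8: P(X<40.5) ≈ 0.758.
Too low — raise k to concentrate. Iterating converges to k ≈ 5.54.
Then θ = 14.8/(5.54−1) ≈ 3.26.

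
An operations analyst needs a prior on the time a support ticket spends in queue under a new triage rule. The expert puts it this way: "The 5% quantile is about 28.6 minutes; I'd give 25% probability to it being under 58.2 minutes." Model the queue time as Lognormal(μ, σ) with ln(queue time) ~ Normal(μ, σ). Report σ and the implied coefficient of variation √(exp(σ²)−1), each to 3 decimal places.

σ ≈ 0.732, CV ≈ 0.842

If T ~ Lognormal(μ,σ) then ln T ~ Normal(μ,σ), so the p-quantile of ln T is μ + z_p·σ.
ln(28.6) = 3.353 and ln(58.2) = 4.064; z_{0.05} = -1.645, z_{0.25} = -0.6745.
σ = (4.064 − 3.353)/(-0.6745 − (-1.645)) = 0.732.
μ = 3.353 − (-1.645)·0.732 = 4.558.
CV = √(exp(σ²)−1) = √(exp(0.5361)−1) = 0.842.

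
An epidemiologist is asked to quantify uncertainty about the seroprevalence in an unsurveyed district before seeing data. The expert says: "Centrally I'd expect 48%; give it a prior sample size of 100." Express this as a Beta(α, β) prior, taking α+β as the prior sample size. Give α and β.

Under the effective-sample-size interpretation, Beta(α, β) has prior mean α/(α+β) and prior sample size α+β.
So α+β = 100 and α/(α+β) = 0.48, giving α = 0.48·100 = 48 and β = 100 − 48 = 52.

α = 48, β = 52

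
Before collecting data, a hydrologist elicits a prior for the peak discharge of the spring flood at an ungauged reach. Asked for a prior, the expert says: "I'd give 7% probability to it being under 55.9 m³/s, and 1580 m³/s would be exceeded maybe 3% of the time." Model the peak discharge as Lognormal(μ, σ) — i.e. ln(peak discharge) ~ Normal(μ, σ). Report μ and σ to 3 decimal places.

μ ≈ 5.493, σ ≈ 0.996

If T ~ Lognormal(μ,σ) then ln T ~ Normal(μ,σ), so the p-quantile of ln T is μ + z_p·σ.
ln(55.9) = 4.024 and ln(1580) = 7.365; z_{0.07} = -1.476, z_{0.97} = 1.881.
σ = (7.365 − 4.024)/(1.881 − (-1.476)) = 0.996.
μ = 4.024 − (-1.476)·0.996 = 5.493.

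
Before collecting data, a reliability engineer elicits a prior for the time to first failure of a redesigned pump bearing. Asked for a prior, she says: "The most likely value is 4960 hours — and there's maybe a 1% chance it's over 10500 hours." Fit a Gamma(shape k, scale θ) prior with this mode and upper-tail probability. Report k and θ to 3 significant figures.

Gamma(k,θ) with k>1 has mode (k−1)θ, so θ = 4960/(k−1).
Need P(X < 10500) = 0.99 with θ tied to k this way. Start at k = 2, θ = 4960: P(X<10500) ≈ 0.625.
Too low — raise k to concentrate. Iterating converges to k ≈ 9.64.
Then θ = 4960/(9.64−1) ≈ 574.

k ≈ 9.64, θ ≈ 574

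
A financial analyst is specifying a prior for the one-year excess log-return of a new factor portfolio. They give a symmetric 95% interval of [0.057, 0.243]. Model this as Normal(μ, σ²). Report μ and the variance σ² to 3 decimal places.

μ = 0.150, σ² = 0.002

A symmetric 95% interval runs μ ± z·σ with z = 1.96.
Half-width = 0.093, so σ = 0.093/1.96 = 0.0474 and σ² = 0.002.
μ is the interval midpoint, 0.150.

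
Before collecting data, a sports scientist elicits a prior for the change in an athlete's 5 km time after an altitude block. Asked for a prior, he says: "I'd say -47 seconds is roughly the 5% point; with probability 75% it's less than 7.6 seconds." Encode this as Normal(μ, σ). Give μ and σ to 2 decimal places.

The p-quantile of Normal(μ,σ) is μ + z_p·σ, with z_{0.05} = -1.645 and z_{0.75} = 0.6745.
Eliminate σ: μ = (z₂·x₁ − z₁·x₂)/(z₂ − z₁) = (0.6745·-47 − (-1.645)·7.6)/2.319 = -8.28.
Then σ = (x₂ − x₁)/(z₂ − z₁) = (7.6 − -47)/2.319 = 23.54.

μ = -8.28, σ = 23.54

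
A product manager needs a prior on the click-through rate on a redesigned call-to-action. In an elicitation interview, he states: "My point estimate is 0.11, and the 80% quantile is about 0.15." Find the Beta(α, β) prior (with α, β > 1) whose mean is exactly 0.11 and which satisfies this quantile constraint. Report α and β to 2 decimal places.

α ≈ 4.10, β ≈ 33.18

With mean 0.11 fixed, write α = 0.11s, β = 0.89s where s = α+β.
Need P(θ < 0.15) = 0.8 under Beta(0.11s, 0.89s). Normal approximation: (q−m)/√(m(1−m)/s) ≈ z_{0.8} = 0.842, so s ≈ 0.11·0.89·(0.842)²/(0.15−0.11)² = 43.3.
At s = 43.3: P(θ<0.15) ≈ 0.813. Adjusting to match 0.8 gives s ≈ 37.28.
So α = 0.11·37.28 ≈ 4.10, β = 0.89·37.28 ≈ 33.18.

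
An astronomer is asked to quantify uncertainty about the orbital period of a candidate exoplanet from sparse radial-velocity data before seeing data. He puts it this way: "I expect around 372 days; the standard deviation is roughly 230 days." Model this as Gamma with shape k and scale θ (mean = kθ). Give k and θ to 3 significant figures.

k ≈ 2.62, θ ≈ 142

For Gamma(k, scale θ): mean = kθ, variance = kθ², so CV = 1/√k.
CV = SD/mean = 230/372 = 0.6183, hence k = 1/CV² = 2.62.
Then θ = mean/k = 372/2.62 = 142.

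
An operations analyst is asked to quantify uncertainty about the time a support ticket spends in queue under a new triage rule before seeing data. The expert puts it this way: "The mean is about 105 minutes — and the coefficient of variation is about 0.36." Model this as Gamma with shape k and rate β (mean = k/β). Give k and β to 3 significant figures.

For Gamma(k, rate β): mean = k/β, variance = k/β², so CV = 1/√k.
CV = 0.36, hence k = 1/CV² = 7.72.
Then β = k/mean = 7.72/105 = 0.0735.

k ≈ 7.72, β ≈ 0.0735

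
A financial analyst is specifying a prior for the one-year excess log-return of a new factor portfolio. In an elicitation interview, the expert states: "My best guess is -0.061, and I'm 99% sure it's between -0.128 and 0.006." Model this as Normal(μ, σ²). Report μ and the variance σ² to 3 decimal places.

μ = -0.061, σ² = 0.001

A symmetric 99% interval runs μ ± z·σ with z = 2.576.
Half-width = 0.067, so σ = 0.067/2.576 = 0.0260 and σ² = 0.001.
μ is the stated best guess, -0.061.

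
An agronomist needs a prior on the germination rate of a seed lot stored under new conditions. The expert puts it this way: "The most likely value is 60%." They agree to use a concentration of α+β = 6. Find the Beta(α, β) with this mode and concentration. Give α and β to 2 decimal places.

α = 3.40, β = 2.60

For α,β > 1 the Beta mode is (α−1)/(α+β−2). With α+β = 6, the mode is (α−1)/4.
Set (α−1)/4 = 0.6 → α = 1 + 0.6·4 = 3.40.
β = 6 − α = 2.60.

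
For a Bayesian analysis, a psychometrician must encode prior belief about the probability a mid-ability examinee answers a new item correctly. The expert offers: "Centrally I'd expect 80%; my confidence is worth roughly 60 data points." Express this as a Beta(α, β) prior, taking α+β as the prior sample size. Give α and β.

Under the effective-sample-size interpretation, Beta(α, β) has prior mean α/(α+β) and prior sample size α+β.
So α+β = 60 and α/(α+β) = 0.8, giving α = 0.8·60 = 48 and β = 60 − 48 = 12.

α = 48, β = 12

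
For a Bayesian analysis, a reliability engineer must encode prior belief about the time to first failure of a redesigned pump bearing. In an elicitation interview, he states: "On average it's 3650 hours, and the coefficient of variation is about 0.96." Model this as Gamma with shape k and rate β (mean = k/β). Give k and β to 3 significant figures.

For Gamma(k, rate β): mean = k/β, variance = k/β², so CV = 1/√k.
CV = 0.96, hence k = 1/CV² = 1.09.
Then β = k/mean = 1.09/3650 = 0.000297.

k ≈ 1.09, β ≈ 0.000297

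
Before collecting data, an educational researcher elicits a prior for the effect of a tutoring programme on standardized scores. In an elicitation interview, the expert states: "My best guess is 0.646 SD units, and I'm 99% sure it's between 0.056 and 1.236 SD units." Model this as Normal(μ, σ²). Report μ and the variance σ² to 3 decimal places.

μ = 0.646, σ² = 0.052

A symmetric 99% interval runs μ ± z·σ with z = 2.576.
Half-width = 0.59, so σ = 0.59/2.576 = 0.2291 and σ² = 0.052.
μ is the stated best guess, 0.646.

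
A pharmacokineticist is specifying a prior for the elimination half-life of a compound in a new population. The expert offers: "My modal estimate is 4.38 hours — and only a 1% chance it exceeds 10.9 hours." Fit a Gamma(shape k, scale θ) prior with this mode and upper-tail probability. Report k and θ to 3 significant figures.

k ≈ 6.65, θ ≈ 0.775

Gamma(k,θ) with k>1 has mode (k−1)θ, so θ = 4.38/(k−1).
Need P(X < 10.9) = 0.99 with θ tied to k this way. Start at k = 2, θ = 4.38: P(X<10.9) ≈ 0.710.
Too low — raise k to concentrate. Iterating converges to k ≈ 6.65.
Then θ = 4.38/(6.65−1) ≈ 0.775.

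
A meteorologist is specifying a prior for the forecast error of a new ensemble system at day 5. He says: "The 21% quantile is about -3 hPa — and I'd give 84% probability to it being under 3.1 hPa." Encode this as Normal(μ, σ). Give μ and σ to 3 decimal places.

The p-quantile of Normal(μ,σ) is μ + z_p·σ, with z_{0.21} = -0.8064 and z_{0.84} = 0.9945.
Eliminate σ: μ = (z₂·x₁ − z₁·x₂)/(z₂ − z₁) = (0.9945·-3 − (-0.8064)·3.1)/1.801 = -0.268.
Then σ = (x₂ − x₁)/(z₂ − z₁) = (3.1 − -3)/1.801 = 3.387.

μ = -0.268, σ = 3.387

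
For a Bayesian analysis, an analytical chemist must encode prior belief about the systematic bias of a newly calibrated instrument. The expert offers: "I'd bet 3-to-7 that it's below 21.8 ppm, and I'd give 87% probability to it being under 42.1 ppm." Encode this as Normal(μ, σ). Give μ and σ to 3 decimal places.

μ = 28.249, σ = 12.297

For Normal(μ,σ), the p-quantile is μ + z_p·σ. Here z_{0.3} = -0.5244, z_{0.87} = 1.126.
So 21.8 = μ − 0.5244σ and 42.1 = μ + 1.126σ.
Subtracting: σ = (42.1 − 21.8)/(1.126 − (-0.5244)) = 12.297.
Then μ = 21.8 − (-0.5244)·12.297 = 28.249.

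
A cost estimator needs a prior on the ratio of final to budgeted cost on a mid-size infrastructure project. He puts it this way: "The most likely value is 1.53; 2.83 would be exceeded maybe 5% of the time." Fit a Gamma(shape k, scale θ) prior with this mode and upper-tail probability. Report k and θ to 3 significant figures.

k ≈ 8.36, θ ≈ 0.208

Gamma(k,θ) with k>1 has mode (k−1)θ, so θ = 1.53/(k−1).
Need P(X < 2.83) = 0.95 with θ tied to k this way. Start at k = 2, θ = 1.53: P(X<2.83) ≈ 0.552.
Too low — raise k to concentrate. Iterating converges to k ≈ 8.36.
Then θ = 1.53/(8.36−1) ≈ 0.208.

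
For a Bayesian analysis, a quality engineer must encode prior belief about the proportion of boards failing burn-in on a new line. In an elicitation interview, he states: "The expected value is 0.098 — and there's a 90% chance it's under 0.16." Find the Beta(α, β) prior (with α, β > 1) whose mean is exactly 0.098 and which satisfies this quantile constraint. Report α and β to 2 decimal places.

α ≈ 4.02, β ≈ 36.99

With mean 0.098 fixed, write α = 0.098s, β = 0.902s where s = α+β.
Need P(θ < 0.16) = 0.9 under Beta(0.098s, 0.902s). Normal approximation: (q−m)/√(m(1−m)/s) ≈ z_{0.9} = 1.28, so s ≈ 0.098·0.902·(1.28)²/(0.16−0.098)² = 37.8.
At s = 37.8: P(θ<0.16) ≈ 0.893. Adjusting to match 0.9 gives s ≈ 41.01.
So α = 0.098·41.01 ≈ 4.02, β = 0.902·41.01 ≈ 36.99.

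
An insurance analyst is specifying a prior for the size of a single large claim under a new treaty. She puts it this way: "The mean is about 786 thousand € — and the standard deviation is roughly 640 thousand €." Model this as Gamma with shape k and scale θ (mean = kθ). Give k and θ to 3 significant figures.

For Gamma(k, scale θ): mean = kθ, variance = kθ², so CV = 1/√k.
CV = SD/mean = 640/786 = 0.8142, hence k = 1/CV² = 1.51.
Then θ = mean/k = 786/1.51 = 521.

k ≈ 1.51, θ ≈ 521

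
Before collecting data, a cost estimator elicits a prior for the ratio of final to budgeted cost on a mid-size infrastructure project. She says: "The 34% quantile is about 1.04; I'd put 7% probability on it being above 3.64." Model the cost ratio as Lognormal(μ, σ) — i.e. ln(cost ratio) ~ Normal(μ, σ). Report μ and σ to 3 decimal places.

μ ≈ 0.313, σ ≈ 0.663

If T ~ Lognormal(μ,σ) then ln T ~ Normal(μ,σ), so the p-quantile of ln T is μ + z_p·σ.
ln(1.04) = 0.03922 and ln(3.64) = 1.292; z_{0.34} = -0.4125, z_{0.93} = 1.476.
σ = (1.292 − 0.03922)/(1.476 − (-0.4125)) = 0.663.
μ = 0.03922 − (-0.4125)·0.663 = 0.313.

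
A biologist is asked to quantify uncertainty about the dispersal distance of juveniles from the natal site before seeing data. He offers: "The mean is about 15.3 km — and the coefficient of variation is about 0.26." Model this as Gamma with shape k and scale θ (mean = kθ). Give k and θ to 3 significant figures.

For Gamma(k, scale θ): mean = kθ, variance = kθ², so CV = 1/√k.
CV = 0.26, hence k = 1/CV² = 14.8.
Then θ = mean/k = 15.3/14.8 = 1.03.

k ≈ 14.8, θ ≈ 1.03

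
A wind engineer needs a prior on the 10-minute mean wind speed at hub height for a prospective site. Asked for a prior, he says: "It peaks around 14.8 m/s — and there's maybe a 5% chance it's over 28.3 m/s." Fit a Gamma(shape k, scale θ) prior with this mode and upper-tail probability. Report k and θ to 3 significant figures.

k ≈ 7.61, θ ≈ 2.24

Gamma(k,θ) with k>1 has mode (k−1)θ, so θ = 14.8/(k−1).
Need P(X < 28.3) = 0.95 with θ tied to k this way. Start at k = 2, θ = 14.8: P(X<28.3) ≈ 0.570.
Too low — raise k to concentrate. Iterating converges to k ≈ 7.61.
Then θ = 14.8/(7.61−1) ≈ 2.24.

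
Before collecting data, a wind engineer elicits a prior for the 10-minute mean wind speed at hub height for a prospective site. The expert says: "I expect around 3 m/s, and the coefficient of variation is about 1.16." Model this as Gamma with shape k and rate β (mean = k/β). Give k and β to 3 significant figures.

For Gamma(k, rate β): mean = k/β, variance = k/β², so CV = 1/√k.
CV = 1.16, hence k = 1/CV² = 0.743.
Then β = k/mean = 0.743/3 = 0.248.

k ≈ 0.743, β ≈ 0.248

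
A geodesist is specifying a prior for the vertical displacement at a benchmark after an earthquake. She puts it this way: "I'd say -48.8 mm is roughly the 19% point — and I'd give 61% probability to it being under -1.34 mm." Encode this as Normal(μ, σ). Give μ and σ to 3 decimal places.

μ = -12.796, σ = 41.012

The p-quantile of Normal(μ,σ) is μ + z_p·σ, with z_{0.19} = -0.8779 and z_{0.61} = 0.2793.
Eliminate σ: μ = (z₂·x₁ − z₁·x₂)/(z₂ − z₁) = (0.2793·-48.8 − (-0.8779)·-1.34)/1.157 = -12.796.
Then σ = (x₂ − x₁)/(z₂ − z₁) = (-1.34 − -48.8)/1.157 = 41.012.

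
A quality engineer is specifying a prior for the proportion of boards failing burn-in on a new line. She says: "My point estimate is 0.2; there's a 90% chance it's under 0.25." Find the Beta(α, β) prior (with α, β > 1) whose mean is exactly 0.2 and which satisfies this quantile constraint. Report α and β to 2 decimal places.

α ≈ 21.86, β ≈ 87.44

With mean 0.2 fixed, write α = 0.2s, β = 0.8s where s = α+β.
Need P(θ < 0.25) = 0.9 under Beta(0.2s, 0.8s). Normal approximation: (q−m)/√(m(1−m)/s) ≈ z_{0.9} = 1.28, so s ≈ 0.2·0.8·(1.28)²/(0.25−0.2)² = 105.1.
At s = 105.1: P(θ<0.25) ≈ 0.896. Adjusting to match 0.9 gives s ≈ 109.30.
So α = 0.2·109.30 ≈ 21.86, β = 0.8·109.30 ≈ 87.44.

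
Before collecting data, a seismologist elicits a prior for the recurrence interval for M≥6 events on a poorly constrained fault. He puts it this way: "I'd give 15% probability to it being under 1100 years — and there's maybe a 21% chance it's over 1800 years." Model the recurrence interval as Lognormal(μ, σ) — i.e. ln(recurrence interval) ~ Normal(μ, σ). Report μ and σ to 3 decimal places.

If T ~ Lognormal(μ,σ) then ln T ~ Normal(μ,σ), so the p-quantile of ln T is μ + z_p·σ.
ln(1100) = 7.003 and ln(1800) = 7.496; z_{0.15} = -1.036, z_{0.79} = 0.8064.
σ = (7.496 − 7.003)/(0.8064 − (-1.036)) = 0.267.
μ = 7.003 − (-1.036)·0.267 = 7.280.

μ ≈ 7.280, σ ≈ 0.267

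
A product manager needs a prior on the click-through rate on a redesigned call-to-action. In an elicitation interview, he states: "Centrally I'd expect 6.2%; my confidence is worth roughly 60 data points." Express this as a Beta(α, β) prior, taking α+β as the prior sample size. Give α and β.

Under the effective-sample-size interpretation, Beta(α, β) has prior mean α/(α+β) and prior sample size α+β.
So α+β = 60 and α/(α+β) = 0.062, giving α = 0.062·60 = 3.72 and β = 60 − 3.72 = 56.28.

α = 3.72, β = 56.28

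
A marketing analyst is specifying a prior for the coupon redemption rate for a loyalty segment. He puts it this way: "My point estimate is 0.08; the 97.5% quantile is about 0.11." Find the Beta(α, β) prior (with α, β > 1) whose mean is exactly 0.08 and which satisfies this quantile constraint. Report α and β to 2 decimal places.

α ≈ 29.00, β ≈ 333.49

With mean 0.08 fixed, write α = 0.08s, β = 0.92s where s = α+β.
Need P(θ < 0.11) = 0.975 under Beta(0.08s, 0.92s). Normal approximation: (q−m)/√(m(1−m)/s) ≈ z_{0.975} = 1.96, so s ≈ 0.08·0.92·(1.96)²/(0.11−0.08)² = 314.1.
At s = 314.1: P(θ<0.11) ≈ 0.967. Adjusting to match 0.975 gives s ≈ 362.49.
So α = 0.08·362.49 ≈ 29.00, β = 0.92·362.49 ≈ 333.49.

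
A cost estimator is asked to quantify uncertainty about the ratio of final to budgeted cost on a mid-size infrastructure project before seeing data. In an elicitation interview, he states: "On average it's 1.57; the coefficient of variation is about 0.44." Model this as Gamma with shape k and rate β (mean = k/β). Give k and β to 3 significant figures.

k ≈ 5.17, β ≈ 3.29

For Gamma(k, rate β): mean = k/β, variance = k/β², so CV = 1/√k.
CV = 0.44, hence k = 1/CV² = 5.17.
Then β = k/mean = 5.17/1.57 = 3.29.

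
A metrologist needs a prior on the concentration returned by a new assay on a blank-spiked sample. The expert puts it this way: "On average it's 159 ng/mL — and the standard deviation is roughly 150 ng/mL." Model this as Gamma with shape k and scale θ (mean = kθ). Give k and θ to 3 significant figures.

For Gamma(k, scale θ): mean = kθ, variance = kθ², so CV = 1/√k.
CV = SD/mean = 150/159 = 0.9434, hence k = 1/CV² = 1.12.
Then θ = mean/k = 159/1.12 = 142.

k ≈ 1.12, θ ≈ 142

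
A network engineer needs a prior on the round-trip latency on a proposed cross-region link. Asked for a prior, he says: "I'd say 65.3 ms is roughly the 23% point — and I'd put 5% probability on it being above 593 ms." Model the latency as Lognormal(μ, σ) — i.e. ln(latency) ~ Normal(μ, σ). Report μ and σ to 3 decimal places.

μ ≈ 4.863, σ ≈ 0.926

If T ~ Lognormal(μ,σ) then ln T ~ Normal(μ,σ), so the p-quantile of ln T is μ + z_p·σ.
ln(65.3) = 4.179 and ln(593) = 6.385; z_{0.23} = -0.7388, z_{0.95} = 1.645.
σ = (6.385 − 4.179)/(1.645 − (-0.7388)) = 0.926.
μ = 4.179 − (-0.7388)·0.926 = 4.863.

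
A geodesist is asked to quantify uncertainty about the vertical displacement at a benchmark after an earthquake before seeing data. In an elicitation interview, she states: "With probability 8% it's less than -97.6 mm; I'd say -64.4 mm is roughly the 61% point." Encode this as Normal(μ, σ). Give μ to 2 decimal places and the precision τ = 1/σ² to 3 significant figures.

The p-quantile of Normal(μ,σ) is μ + z_p·σ, with z_{0.08} = -1.405 and z_{0.61} = 0.2793.
Eliminate σ: μ = (z₂·x₁ − z₁·x₂)/(z₂ − z₁) = (0.2793·-97.6 − (-1.405)·-64.4)/1.684 = -69.91.
Then σ = (x₂ − x₁)/(z₂ − z₁) = (-64.4 − -97.6)/1.684 = 19.71.
Precision τ = 1/σ² = 1/19.71² = 0.00257.

μ = -69.91, τ = 0.00257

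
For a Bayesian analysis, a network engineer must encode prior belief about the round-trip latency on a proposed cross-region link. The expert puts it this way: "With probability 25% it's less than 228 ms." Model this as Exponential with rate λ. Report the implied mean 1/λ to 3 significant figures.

mean ≈ 793 ms

P(T < 228.0) = 1 − e^(−λ·228.0) = 0.25, so λ = −ln(1−0.25)/228.0 = −ln(0.75)/228.0 = 0.00126.
Mean = 1/λ = 793 ms.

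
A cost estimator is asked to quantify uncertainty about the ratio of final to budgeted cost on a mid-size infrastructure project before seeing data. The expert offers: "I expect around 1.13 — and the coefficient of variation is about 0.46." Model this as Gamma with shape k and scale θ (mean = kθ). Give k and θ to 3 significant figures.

k ≈ 4.73, θ ≈ 0.239

For Gamma(k, scale θ): mean = kθ, variance = kθ², so CV = 1/√k.
CV = 0.46, hence k = 1/CV² = 4.73.
Then θ = mean/k = 1.13/4.73 = 0.239.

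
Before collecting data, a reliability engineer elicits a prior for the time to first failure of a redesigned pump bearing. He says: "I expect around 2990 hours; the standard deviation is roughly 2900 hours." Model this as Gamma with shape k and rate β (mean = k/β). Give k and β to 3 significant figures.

k ≈ 1.06, β ≈ 0.000356

For Gamma(k, rate β): mean = k/β, variance = k/β², so CV = 1/√k.
CV = SD/mean = 2900/2990 = 0.9699, hence k = 1/CV² = 1.06.
Then β = k/mean = 1.06/2990 = 0.000356.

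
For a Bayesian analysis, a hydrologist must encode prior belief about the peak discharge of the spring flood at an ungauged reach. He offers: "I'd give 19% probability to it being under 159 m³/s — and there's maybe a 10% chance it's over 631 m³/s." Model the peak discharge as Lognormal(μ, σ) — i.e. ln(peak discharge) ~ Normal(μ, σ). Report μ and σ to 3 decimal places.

μ ≈ 5.629, σ ≈ 0.638

If T ~ Lognormal(μ,σ) then ln T ~ Normal(μ,σ), so the p-quantile of ln T is μ + z_p·σ.
ln(159) = 5.069 and ln(631) = 6.447; z_{0.19} = -0.8779, z_{0.9} = 1.282.
σ = (6.447 − 5.069)/(1.282 − (-0.8779)) = 0.638.
μ = 5.069 − (-0.8779)·0.638 = 5.629.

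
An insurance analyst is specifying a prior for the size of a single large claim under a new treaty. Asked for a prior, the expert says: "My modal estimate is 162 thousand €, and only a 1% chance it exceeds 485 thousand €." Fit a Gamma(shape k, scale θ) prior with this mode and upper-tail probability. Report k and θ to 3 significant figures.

k ≈ 4.75, θ ≈ 43.2

Gamma(k,θ) with k>1 has mode (k−1)θ, so θ = 162/(k−1).
Need P(X < 485) = 0.99 with θ tied to k this way. Start at k = 2, θ = 162: P(X<485) ≈ 0.800.
Too low — raise k to concentrate. Iterating converges to k ≈ 4.75.
Then θ = 162/(4.75−1) ≈ 43.2.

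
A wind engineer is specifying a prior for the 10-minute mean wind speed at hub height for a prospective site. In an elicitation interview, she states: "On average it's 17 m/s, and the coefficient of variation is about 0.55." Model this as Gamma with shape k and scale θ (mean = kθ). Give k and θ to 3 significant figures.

k ≈ 3.31, θ ≈ 5.14

For Gamma(k, scale θ): mean = kθ, variance = kθ², so CV = 1/√k.
CV = 0.55, hence k = 1/CV² = 3.31.
Then θ = mean/k = 17/3.31 = 5.14.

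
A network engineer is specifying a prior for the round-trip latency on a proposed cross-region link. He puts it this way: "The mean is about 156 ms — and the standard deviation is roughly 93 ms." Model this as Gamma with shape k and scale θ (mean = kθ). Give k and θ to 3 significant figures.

k ≈ 2.81, θ ≈ 55.4

For Gamma(k, scale θ): mean = kθ, variance = kθ², so CV = 1/√k.
CV = SD/mean = 93/156 = 0.5962, hence k = 1/CV² = 2.81.
Then θ = mean/k = 156/2.81 = 55.4.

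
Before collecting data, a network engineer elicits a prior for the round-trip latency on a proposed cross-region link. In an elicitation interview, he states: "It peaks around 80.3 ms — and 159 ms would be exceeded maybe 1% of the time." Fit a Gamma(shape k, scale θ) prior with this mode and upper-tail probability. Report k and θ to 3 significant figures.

Gamma(k,θ) with k>1 has mode (k−1)θ, so θ = 80.3/(k−1).
Need P(X < 159) = 0.99 with θ tied to k this way. Start at k = 2, θ = 80.3: P(X<159) ≈ 0.589.
Too low — raise k to concentrate. Iterating converges to k ≈ 11.5.
Then θ = 80.3/(11.5−1) ≈ 7.62.

k ≈ 11.5, θ ≈ 7.62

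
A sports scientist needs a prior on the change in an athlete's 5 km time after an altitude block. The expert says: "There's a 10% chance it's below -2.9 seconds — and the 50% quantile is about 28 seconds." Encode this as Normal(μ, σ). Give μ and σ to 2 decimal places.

For Normal(μ,σ), the p-quantile is μ + z_p·σ. Here z_{0.1} = -1.282, z_{0.5} = 0.
So -2.9 = μ − 1.282σ and 28 = μ + 0σ.
Subtracting: σ = (28 − -2.9)/(0 − (-1.282)) = 24.11.
Then μ = -2.9 − (-1.282)·24.11 = 28.00.

μ = 28.00, σ = 24.11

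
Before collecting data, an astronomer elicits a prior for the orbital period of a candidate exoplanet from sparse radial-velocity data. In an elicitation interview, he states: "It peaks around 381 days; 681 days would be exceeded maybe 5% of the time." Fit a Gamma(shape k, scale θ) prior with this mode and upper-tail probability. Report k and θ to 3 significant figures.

Gamma(k,θ) with k>1 has mode (k−1)θ, so θ = 381/(k−1).
Need P(X < 681) = 0.95 with θ tied to k this way. Start at k = 2, θ = 381: P(X<681) ≈ 0.533.
Too low — raise k to concentrate. Iterating converges to k ≈ 9.26.
Then θ = 381/(9.26−1) ≈ 46.1.

k ≈ 9.26, θ ≈ 46.1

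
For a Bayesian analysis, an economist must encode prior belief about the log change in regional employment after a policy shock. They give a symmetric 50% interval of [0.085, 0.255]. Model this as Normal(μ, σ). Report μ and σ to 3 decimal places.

A symmetric 50% interval runs μ ± z·σ with z = 0.6745.
Half-width = 0.085, so σ = 0.085/0.6745 = 0.126.
μ is the interval midpoint, 0.170.

μ = 0.170, σ = 0.126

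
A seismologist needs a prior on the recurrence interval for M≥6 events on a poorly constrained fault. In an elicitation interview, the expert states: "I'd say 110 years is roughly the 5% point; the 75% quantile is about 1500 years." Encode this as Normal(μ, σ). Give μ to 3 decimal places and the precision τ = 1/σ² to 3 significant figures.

For Normal(μ,σ), the p-quantile is μ + z_p·σ. Here z_{0.05} = -1.645, z_{0.75} = 0.6745.
So 110 = μ − 1.645σ and 1500 = μ + 0.6745σ.
Subtracting: σ = (1500 − 110)/(0.6745 − (-1.645)) = 599.308.
Then μ = 110 − (-1.645)·599.308 = 1095.773.
Precision τ = 1/σ² = 1/599.3² = 2.78e-06.

μ = 1095.773, τ = 2.78e-06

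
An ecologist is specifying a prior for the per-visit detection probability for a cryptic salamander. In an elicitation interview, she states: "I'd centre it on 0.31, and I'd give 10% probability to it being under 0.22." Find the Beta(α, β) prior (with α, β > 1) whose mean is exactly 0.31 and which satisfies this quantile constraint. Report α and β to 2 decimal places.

With mean 0.31 fixed, write α = 0.31s, β = 0.69s where s = α+β.
Need P(θ < 0.22) = 0.1 under Beta(0.31s, 0.69s). Normal approximation: (q−m)/√(m(1−m)/s) ≈ z_{0.1} = -1.28, so s ≈ 0.31·0.69·(-1.28)²/(0.22−0.31)² = 43.4.
At s = 43.4: P(θ<0.22) ≈ 0.093. Adjusting to match 0.1 gives s ≈ 40.92.
So α = 0.31·40.92 ≈ 12.68, β = 0.69·40.92 ≈ 28.23.

α ≈ 12.68, β ≈ 28.23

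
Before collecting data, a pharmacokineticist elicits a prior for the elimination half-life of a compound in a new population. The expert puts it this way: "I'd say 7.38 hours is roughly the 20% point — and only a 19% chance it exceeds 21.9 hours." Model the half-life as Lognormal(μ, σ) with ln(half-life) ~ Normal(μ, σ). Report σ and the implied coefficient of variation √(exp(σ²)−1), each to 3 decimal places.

σ ≈ 0.633, CV ≈ 0.701

If T ~ Lognormal(μ,σ) then ln T ~ Normal(μ,σ), so the p-quantile of ln T is μ + z_p·σ.
ln(7.38) = 1.999 and ln(21.9) = 3.086; z_{0.2} = -0.8416, z_{0.81} = 0.8779.
σ = (3.086 − 1.999)/(0.8779 − (-0.8416)) = 0.633.
μ = 1.999 − (-0.8416)·0.633 = 2.531.
CV = √(exp(σ²)−1) = √(exp(0.4001)−1) = 0.701.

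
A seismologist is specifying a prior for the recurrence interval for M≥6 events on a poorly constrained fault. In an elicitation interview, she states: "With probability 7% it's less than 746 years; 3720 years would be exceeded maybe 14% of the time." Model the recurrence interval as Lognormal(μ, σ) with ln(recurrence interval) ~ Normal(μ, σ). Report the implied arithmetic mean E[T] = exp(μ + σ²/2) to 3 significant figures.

If T ~ Lognormal(μ,σ) then ln T ~ Normal(μ,σ), so the p-quantile of ln T is μ + z_p·σ.
ln(746) = 6.615 and ln(3720) = 8.221; z_{0.07} = -1.476, z_{0.86} = 1.08.
σ = (8.221 − 6.615)/(1.08 − (-1.476)) = 0.629.
μ = 6.615 − (-1.476)·0.629 = 7.542.
E[T] = exp(μ + σ²/2) = exp(7.542 + 0.1976) = 2300 years.

E[T] ≈ 2300 years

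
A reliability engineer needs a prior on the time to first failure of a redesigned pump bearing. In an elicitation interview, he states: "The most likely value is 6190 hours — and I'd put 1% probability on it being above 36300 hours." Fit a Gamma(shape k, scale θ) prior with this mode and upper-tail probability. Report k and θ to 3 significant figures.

Gamma(k,θ) with k>1 has mode (k−1)θ, so θ = 6190/(k−1).
Need P(X < 36300) = 0.99 with θ tied to k this way. Start at k = 2, θ = 6190: P(X<36300) ≈ 0.981.
Too low — raise k to concentrate. Iterating converges to k ≈ 2.19.
Then θ = 6190/(2.19−1) ≈ 5190.

k ≈ 2.19, θ ≈ 5190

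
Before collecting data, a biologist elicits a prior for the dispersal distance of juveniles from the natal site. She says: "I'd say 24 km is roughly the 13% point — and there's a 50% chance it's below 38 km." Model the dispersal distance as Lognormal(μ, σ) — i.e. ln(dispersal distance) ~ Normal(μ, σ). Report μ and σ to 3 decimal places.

If T ~ Lognormal(μ,σ) then ln T ~ Normal(μ,σ), so the p-quantile of ln T is μ + z_p·σ.
ln(24) = 3.178 and ln(38) = 3.638; z_{0.13} = -1.126, z_{0.5} = 0.
σ = (3.638 − 3.178)/(0 − (-1.126)) = 0.408.
μ = 3.178 − (-1.126)·0.408 = 3.638.

μ ≈ 3.638, σ ≈ 0.408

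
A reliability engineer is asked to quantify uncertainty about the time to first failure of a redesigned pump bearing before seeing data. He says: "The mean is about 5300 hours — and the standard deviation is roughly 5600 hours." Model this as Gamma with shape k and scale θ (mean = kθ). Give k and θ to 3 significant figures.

k ≈ 0.896, θ ≈ 5920

For Gamma(k, scale θ): mean = kθ, variance = kθ², so CV = 1/√k.
CV = SD/mean = 5600/5300 = 1.057, hence k = 1/CV² = 0.896.
Then θ = mean/k = 5300/0.896 = 5920.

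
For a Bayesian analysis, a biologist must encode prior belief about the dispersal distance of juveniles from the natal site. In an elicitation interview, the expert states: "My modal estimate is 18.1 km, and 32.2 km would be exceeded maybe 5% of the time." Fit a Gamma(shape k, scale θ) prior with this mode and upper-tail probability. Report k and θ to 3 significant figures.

Gamma(k,θ) with k>1 has mode (k−1)θ, so θ = 18.1/(k−1).
Need P(X < 32.2) = 0.95 with θ tied to k this way. Start at k = 2, θ = 18.1: P(X<32.2) ≈ 0.531.
Too low — raise k to concentrate. Iterating converges to k ≈ 9.4.
Then θ = 18.1/(9.4−1) ≈ 2.15.

k ≈ 9.4, θ ≈ 2.15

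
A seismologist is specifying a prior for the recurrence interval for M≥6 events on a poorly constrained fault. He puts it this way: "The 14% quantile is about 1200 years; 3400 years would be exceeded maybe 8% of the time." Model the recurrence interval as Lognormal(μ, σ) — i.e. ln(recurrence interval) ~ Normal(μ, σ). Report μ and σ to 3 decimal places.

If T ~ Lognormal(μ,σ) then ln T ~ Normal(μ,σ), so the p-quantile of ln T is μ + z_p·σ.
ln(1200) = 7.09 and ln(3400) = 8.132; z_{0.14} = -1.08, z_{0.92} = 1.405.
σ = (8.132 − 7.09)/(1.405 − (-1.08)) = 0.419.
μ = 7.09 − (-1.08)·0.419 = 7.543.

μ ≈ 7.543, σ ≈ 0.419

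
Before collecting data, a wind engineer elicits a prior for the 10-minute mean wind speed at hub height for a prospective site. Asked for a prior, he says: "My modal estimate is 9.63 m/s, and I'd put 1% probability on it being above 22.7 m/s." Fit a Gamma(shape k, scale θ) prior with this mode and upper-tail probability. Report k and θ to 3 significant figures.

Gamma(k,θ) with k>1 has mode (k−1)θ, so θ = 9.63/(k−1).
Need P(X < 22.7) = 0.99 with θ tied to k this way. Start at k = 2, θ = 9.63: P(X<22.7) ≈ 0.682.
Too low — raise k to concentrate. Iterating converges to k ≈ 7.46.
Then θ = 9.63/(7.46−1) ≈ 1.49.

k ≈ 7.46, θ ≈ 1.49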